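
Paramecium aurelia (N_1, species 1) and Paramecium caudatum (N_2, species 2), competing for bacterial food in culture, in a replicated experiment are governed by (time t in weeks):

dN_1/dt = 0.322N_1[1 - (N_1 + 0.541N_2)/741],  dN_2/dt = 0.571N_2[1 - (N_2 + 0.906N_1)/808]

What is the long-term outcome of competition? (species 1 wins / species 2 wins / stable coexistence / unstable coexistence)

stable coexistence

Compare the nullcline intercepts: K1/α12 = 741/0.541 = 1370 > K2 = 808; K2/α21 = 808/0.906 = 892 > K1 = 741.
Since both inequalities hold, each species can invade when rare, so the interior equilibrium is stable.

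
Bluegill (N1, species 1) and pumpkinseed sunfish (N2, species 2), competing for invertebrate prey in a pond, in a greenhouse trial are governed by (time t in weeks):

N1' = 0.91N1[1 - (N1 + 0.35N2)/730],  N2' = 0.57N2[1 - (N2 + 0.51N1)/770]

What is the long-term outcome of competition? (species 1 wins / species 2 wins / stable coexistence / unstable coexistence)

Compare the nullcline intercepts: K1/α12 = 730/0.35 = 2090 > K2 = 770; K2/α21 = 770/0.51 = 1510 > K1 = 730.
Since both inequalities hold, each species can invade when rare, so the interior equilibrium is stable.

stable coexistence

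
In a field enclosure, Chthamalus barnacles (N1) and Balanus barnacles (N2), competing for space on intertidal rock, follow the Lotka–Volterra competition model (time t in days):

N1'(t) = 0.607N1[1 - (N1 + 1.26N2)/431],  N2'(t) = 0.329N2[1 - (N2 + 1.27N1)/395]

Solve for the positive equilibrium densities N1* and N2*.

N1* ≈ 111, N2* ≈ 254

Setting both brackets to zero gives the nullclines N1 + 1.26N2 = 431 and 1.27N1 + N2 = 395.
Substituting N2 = 395 - 1.27N1 into the first: N1(1 - 1.26·1.27) = 431 - 1.26·395.
So N1* = -66.7/-0.6 = 111, and then N2* = 395 - 1.27·111 = 254.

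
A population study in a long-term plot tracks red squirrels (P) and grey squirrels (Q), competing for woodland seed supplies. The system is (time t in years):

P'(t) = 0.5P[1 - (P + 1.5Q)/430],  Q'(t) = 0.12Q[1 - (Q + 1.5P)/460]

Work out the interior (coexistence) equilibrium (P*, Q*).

P* ≈ 208, Q* ≈ 148

Setting both brackets to zero gives the nullclines P + 1.5Q = 430 and 1.5P + Q = 460.
Substituting Q = 460 - 1.5P into the first: P(1 - 1.5·1.5) = 430 - 1.5·460.
So P* = -260/-1.25 = 208, and then Q* = 460 - 1.5·208 = 148.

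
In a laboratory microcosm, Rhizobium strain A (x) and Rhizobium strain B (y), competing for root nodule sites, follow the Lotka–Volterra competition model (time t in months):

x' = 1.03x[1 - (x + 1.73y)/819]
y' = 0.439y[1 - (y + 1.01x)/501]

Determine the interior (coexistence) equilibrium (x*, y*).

Setting both brackets to zero gives the nullclines x + 1.73y = 819 and 1.01x + y = 501.
Substituting y = 501 - 1.01x into the first: x(1 - 1.73·1.01) = 819 - 1.73·501.
So x* = -47.7/-0.747 = 63.9, and then y* = 501 - 1.01·63.9 = 436.

x* ≈ 63.9, y* ≈ 436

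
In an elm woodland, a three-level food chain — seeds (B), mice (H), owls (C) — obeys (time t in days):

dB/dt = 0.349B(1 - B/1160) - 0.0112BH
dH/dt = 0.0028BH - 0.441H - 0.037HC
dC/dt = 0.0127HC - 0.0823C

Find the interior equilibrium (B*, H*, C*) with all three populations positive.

From dC/dt = 0: 0.0127H* = 0.0823, so H* = 6.48.
From dB/dt = 0: 0.349(1 - B*/1160) = 0.0112·6.48, giving B* = 1160·(1 - 0.208) = 919.
From dH/dt = 0: 0.0028·919 - 0.441 = 0.037C*, so C* = 2.13/0.037 = 57.6.

B* ≈ 919, H* ≈ 6.48, C* ≈ 57.6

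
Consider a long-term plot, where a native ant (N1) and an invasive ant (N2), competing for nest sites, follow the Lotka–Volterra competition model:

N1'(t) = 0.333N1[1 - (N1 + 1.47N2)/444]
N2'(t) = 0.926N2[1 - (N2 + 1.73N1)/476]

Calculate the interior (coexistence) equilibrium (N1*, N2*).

N1* ≈ 166, N2* ≈ 189

Setting both brackets to zero gives the nullclines N1 + 1.47N2 = 444 and 1.73N1 + N2 = 476.
Substituting N2 = 476 - 1.73N1 into the first: N1(1 - 1.47·1.73) = 444 - 1.47·476.
So N1* = -256/-1.54 = 166, and then N2* = 476 - 1.73·166 = 189.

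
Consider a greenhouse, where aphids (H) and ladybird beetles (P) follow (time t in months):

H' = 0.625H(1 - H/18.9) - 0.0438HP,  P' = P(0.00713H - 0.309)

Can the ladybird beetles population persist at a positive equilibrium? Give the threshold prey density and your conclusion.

Threshold H = 43.3; K < 43.3, so no, the predator goes extinct.

The predator equation gives dP/dt > 0 only when H > 0.309/0.00713 = 43.3.
Without the predator, H → K = 18.9. Since 18.9 < 43.3, the predator cannot invade.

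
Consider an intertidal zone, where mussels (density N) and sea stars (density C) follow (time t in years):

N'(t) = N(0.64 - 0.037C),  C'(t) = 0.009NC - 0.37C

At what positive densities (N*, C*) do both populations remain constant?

N* ≈ 41.1, C* ≈ 17.3

Set dC/dt = 0 with C > 0: 0.009N - 0.37 = 0, so N* = 0.37/0.009 = 41.1.
Set dN/dt = 0 with N > 0: 0.64 - 0.037C = 0, so C* = 0.64/0.037 = 17.3.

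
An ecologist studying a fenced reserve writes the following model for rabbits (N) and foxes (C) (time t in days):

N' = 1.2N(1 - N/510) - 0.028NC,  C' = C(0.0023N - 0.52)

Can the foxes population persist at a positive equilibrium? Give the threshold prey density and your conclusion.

The predator equation gives dC/dt > 0 only when N > 0.52/0.0023 = 226.
Without the predator, N → K = 510. Since 510 > 226, the predator can invade and persist.

Threshold N = 226; K > 226, so yes, the predator persists.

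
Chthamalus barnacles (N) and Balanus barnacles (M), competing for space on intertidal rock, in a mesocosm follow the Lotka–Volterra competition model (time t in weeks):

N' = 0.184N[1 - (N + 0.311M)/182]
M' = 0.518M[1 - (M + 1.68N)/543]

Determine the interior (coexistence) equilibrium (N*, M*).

N* ≈ 27.5, M* ≈ 497

Setting both brackets to zero gives the nullclines N + 0.311M = 182 and 1.68N + M = 543.
Substituting M = 543 - 1.68N into the first: N(1 - 0.311·1.68) = 182 - 0.311·543.
So N* = 13.1/0.478 = 27.5, and then M* = 543 - 1.68·27.5 = 497.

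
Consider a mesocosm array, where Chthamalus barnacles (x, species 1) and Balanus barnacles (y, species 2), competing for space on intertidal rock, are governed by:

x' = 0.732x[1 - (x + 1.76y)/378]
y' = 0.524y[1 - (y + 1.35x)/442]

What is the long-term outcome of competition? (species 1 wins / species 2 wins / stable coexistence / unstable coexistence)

Compare the nullcline intercepts: K1/α12 = 378/1.76 = 215 < K2 = 442; K2/α21 = 442/1.35 = 327 < K1 = 378.
Since both are reversed, neither can invade when rare; the interior point is a saddle.

unstable coexistence (outcome depends on initial conditions)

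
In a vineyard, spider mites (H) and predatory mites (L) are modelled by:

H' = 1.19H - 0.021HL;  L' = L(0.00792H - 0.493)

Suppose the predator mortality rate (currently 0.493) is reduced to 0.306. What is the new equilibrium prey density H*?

At the interior fixed point, setting dL/dt = 0 with L > 0 fixes H* = (predator death rate)/(HL coefficient) — independent of the other coefficients.
With the change, H* = 0.306/0.00792 = 38.6; it falls from 62.2.

H* ≈ 38.6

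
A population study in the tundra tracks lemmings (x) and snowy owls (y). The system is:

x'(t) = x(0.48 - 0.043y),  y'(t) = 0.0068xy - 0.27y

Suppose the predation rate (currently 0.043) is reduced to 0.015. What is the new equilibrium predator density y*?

y* ≈ 32

At the interior fixed point, setting dx/dt = 0 with x > 0 fixes y* = (prey growth rate)/(xy coefficient) — independent of the other coefficients.
With the change, y* = 0.48/0.015 = 32; it rises from 11.2.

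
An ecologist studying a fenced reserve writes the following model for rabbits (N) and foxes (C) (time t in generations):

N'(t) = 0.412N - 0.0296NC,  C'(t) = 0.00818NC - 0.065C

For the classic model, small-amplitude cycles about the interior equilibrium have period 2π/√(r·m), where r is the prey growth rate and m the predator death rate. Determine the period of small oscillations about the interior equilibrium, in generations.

Here r = 0.412 and m = 0.065, so r·m = 0.0268.
ω = √0.0268 = 0.164 per generation, hence T = 2π/ω ≈ 38.4 generations.

T ≈ 38.4 generations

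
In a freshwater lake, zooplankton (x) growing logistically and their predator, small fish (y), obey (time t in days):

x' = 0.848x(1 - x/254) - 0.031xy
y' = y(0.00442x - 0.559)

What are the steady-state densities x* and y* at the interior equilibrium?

x* ≈ 126, y* ≈ 13.7

From dy/dt = 0 with y > 0: 0.00442x* = 0.559, so x* = 126.
Substitute into dx/dt = 0: 0.848(1 - 126/254) = 0.031y*.
The bracket is 0.502, giving y* = 0.426/0.031 = 13.7.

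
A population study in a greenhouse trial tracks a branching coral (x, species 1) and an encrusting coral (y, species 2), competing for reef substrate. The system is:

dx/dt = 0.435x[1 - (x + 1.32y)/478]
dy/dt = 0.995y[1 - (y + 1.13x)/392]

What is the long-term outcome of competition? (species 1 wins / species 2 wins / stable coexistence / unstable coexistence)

Compare the nullcline intercepts: K1/α12 = 478/1.32 = 362 < K2 = 392; K2/α21 = 392/1.13 = 347 < K1 = 478.
Since both are reversed, neither can invade when rare; the interior point is a saddle.

unstable coexistence (outcome depends on initial conditions)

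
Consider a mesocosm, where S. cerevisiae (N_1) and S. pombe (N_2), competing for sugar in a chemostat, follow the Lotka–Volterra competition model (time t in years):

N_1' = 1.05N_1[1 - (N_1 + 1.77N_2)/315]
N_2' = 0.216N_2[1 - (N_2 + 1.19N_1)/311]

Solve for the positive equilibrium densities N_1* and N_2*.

Setting both brackets to zero gives the nullclines N_1 + 1.77N_2 = 315 and 1.19N_1 + N_2 = 311.
Substituting N_2 = 311 - 1.19N_1 into the first: N_1(1 - 1.77·1.19) = 315 - 1.77·311.
So N_1* = -235/-1.11 = 213, and then N_2* = 311 - 1.19·213 = 57.7.

N_1* ≈ 213, N_2* ≈ 57.7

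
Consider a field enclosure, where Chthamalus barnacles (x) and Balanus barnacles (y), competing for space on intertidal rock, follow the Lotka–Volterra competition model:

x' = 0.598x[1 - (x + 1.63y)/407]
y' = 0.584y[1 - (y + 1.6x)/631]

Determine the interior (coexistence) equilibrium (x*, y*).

Setting both brackets to zero gives the nullclines x + 1.63y = 407 and 1.6x + y = 631.
Substituting y = 631 - 1.6x into the first: x(1 - 1.63·1.6) = 407 - 1.63·631.
So x* = -622/-1.61 = 387, and then y* = 631 - 1.6·387 = 12.6.

x* ≈ 387, y* ≈ 12.6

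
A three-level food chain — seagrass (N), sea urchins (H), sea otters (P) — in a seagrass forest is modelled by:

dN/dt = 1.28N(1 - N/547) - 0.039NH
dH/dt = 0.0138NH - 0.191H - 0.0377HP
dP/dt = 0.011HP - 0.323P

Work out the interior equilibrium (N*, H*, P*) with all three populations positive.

From dP/dt = 0: 0.011H* = 0.323, so H* = 29.4.
From dN/dt = 0: 1.28(1 - N*/547) = 0.039·29.4, giving N* = 547·(1 - 0.895) = 57.6.
From dH/dt = 0: 0.0138·57.6 - 0.191 = 0.0377P*, so P* = 0.604/0.0377 = 16.

N* ≈ 57.6, H* ≈ 29.4, P* ≈ 16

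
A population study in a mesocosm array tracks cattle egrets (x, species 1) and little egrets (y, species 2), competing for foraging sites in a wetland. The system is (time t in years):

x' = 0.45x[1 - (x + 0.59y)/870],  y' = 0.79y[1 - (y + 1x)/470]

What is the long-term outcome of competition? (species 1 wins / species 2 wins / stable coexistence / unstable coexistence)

Compare the nullcline intercepts: K1/α12 = 870/0.59 = 1470 > K2 = 470; K2/α21 = 470/1 = 470 < K1 = 870.
Since the inequalities point opposite ways, species 1 can invade but species 2 cannot.

species 1 excludes species 2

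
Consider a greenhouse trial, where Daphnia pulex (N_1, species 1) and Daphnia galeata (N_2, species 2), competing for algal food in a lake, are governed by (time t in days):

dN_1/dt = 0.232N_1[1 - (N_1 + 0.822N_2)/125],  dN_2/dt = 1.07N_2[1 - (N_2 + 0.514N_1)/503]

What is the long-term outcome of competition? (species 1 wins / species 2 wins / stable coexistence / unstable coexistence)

Compare the nullcline intercepts: K1/α12 = 125/0.822 = 152 < K2 = 503; K2/α21 = 503/0.514 = 979 > K1 = 125.
Since the inequalities point opposite ways, species 2 can invade but species 1 cannot.

species 2 excludes species 1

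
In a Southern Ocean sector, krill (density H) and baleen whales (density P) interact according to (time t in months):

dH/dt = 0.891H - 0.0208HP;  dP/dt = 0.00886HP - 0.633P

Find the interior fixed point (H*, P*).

H* ≈ 71.4, P* ≈ 42.8

Set dP/dt = 0 with P > 0: 0.00886H - 0.633 = 0, so H* = 0.633/0.00886 = 71.4.
Set dH/dt = 0 with H > 0: 0.891 - 0.0208P = 0, so P* = 0.891/0.0208 = 42.8.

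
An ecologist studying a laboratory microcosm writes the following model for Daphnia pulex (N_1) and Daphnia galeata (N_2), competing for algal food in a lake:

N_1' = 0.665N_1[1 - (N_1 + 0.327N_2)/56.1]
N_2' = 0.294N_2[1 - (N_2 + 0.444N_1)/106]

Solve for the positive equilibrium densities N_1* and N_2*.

Setting both brackets to zero gives the nullclines N_1 + 0.327N_2 = 56.1 and 0.444N_1 + N_2 = 106.
Substituting N_2 = 106 - 0.444N_1 into the first: N_1(1 - 0.327·0.444) = 56.1 - 0.327·106.
So N_1* = 21.4/0.855 = 25.1, and then N_2* = 106 - 0.444·25.1 = 94.9.

N_1* ≈ 25.1, N_2* ≈ 94.9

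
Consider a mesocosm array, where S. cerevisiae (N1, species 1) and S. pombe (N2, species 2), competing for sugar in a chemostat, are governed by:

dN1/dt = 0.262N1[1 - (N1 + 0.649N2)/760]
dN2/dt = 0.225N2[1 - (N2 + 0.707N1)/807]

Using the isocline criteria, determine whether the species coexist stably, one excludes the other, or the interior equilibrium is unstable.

Compare the nullcline intercepts: K1/α12 = 760/0.649 = 1170 > K2 = 807; K2/α21 = 807/0.707 = 1140 > K1 = 760.
Since both inequalities hold, each species can invade when rare, so the interior equilibrium is stable.

stable coexistence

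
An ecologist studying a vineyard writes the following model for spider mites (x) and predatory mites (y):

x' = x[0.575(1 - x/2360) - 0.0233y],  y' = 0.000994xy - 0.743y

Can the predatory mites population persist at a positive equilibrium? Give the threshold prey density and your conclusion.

Threshold x = 747; K > 747, so yes, the predator persists.

The predator equation gives dy/dt > 0 only when x > 0.743/0.000994 = 747.
Without the predator, x → K = 2360. Since 2360 > 747, the predator can invade and persist.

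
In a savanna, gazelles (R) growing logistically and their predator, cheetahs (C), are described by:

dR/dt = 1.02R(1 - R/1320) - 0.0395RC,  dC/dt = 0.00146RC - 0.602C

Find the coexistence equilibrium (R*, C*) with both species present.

R* ≈ 412, C* ≈ 17.8

From dC/dt = 0 with C > 0: 0.00146R* = 0.602, so R* = 412.
Substitute into dR/dt = 0: 1.02(1 - 412/1320) = 0.0395C*.
The bracket is 0.688, giving C* = 0.701/0.0395 = 17.8.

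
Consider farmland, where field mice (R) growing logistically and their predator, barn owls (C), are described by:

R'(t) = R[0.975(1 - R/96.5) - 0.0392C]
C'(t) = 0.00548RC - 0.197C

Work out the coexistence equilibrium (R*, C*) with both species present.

R* ≈ 35.9, C* ≈ 15.6

From dC/dt = 0 with C > 0: 0.00548R* = 0.197, so R* = 35.9.
Substitute into dR/dt = 0: 0.975(1 - 35.9/96.5) = 0.0392C*.
The bracket is 0.627, giving C* = 0.612/0.0392 = 15.6.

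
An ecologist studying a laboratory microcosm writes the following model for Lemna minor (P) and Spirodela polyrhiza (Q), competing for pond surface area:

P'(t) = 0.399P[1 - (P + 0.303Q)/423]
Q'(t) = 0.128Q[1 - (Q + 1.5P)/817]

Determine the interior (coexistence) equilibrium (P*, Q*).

Setting both brackets to zero gives the nullclines P + 0.303Q = 423 and 1.5P + Q = 817.
Substituting Q = 817 - 1.5P into the first: P(1 - 0.303·1.5) = 423 - 0.303·817.
So P* = 175/0.545 = 322, and then Q* = 817 - 1.5·322 = 335.

P* ≈ 322, Q* ≈ 335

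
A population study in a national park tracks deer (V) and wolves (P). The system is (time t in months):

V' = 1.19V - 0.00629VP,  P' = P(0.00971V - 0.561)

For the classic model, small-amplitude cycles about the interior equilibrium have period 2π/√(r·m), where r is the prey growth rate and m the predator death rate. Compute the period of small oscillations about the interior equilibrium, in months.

Here r = 1.19 and m = 0.561, so r·m = 0.668.
ω = √0.668 = 0.817 per month, hence T = 2π/ω ≈ 7.69 months.

T ≈ 7.69 months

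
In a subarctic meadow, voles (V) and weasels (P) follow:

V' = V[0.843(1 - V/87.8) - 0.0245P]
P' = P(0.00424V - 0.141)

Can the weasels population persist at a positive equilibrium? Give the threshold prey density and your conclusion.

Threshold V = 33.3; K > 33.3, so yes, the predator persists.

The predator equation gives dP/dt > 0 only when V > 0.141/0.00424 = 33.3.
Without the predator, V → K = 87.8. Since 87.8 > 33.3, the predator can invade and persist.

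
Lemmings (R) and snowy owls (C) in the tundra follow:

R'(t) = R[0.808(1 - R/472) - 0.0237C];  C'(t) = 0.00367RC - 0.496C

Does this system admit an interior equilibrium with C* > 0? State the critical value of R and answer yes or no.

The predator equation gives dC/dt > 0 only when R > 0.496/0.00367 = 135.
Without the predator, R → K = 472. Since 472 > 135, the predator can invade and persist.

Threshold R = 135; K > 135, so yes, the predator persists.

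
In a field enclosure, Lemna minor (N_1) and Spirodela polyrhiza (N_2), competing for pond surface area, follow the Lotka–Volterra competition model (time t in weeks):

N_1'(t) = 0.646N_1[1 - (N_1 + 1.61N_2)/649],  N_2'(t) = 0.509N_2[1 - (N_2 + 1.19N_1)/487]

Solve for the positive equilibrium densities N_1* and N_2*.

N_1* ≈ 147, N_2* ≈ 312

Setting both brackets to zero gives the nullclines N_1 + 1.61N_2 = 649 and 1.19N_1 + N_2 = 487.
Substituting N_2 = 487 - 1.19N_1 into the first: N_1(1 - 1.61·1.19) = 649 - 1.61·487.
So N_1* = -135/-0.916 = 147, and then N_2* = 487 - 1.19·147 = 312.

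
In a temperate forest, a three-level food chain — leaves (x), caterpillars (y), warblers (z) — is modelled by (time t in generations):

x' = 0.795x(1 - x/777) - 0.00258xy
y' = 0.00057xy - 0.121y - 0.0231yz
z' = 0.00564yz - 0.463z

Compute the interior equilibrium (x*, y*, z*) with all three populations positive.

From dz/dt = 0: 0.00564y* = 0.463, so y* = 82.1.
From dx/dt = 0: 0.795(1 - x*/777) = 0.00258·82.1, giving x* = 777·(1 - 0.266) = 570.
From dy/dt = 0: 0.00057·570 - 0.121 = 0.0231z*, so z* = 0.204/0.0231 = 8.83.

x* ≈ 570, y* ≈ 82.1, z* ≈ 8.83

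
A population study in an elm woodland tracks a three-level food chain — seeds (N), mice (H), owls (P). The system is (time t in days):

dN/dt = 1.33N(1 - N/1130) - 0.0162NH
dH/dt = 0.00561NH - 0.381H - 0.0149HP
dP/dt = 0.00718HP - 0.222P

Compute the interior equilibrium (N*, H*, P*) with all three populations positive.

From dP/dt = 0: 0.00718H* = 0.222, so H* = 30.9.
From dN/dt = 0: 1.33(1 - N*/1130) = 0.0162·30.9, giving N* = 1130·(1 - 0.377) = 704.
From dH/dt = 0: 0.00561·704 - 0.381 = 0.0149P*, so P* = 3.57/0.0149 = 240.

N* ≈ 704, H* ≈ 30.9, P* ≈ 240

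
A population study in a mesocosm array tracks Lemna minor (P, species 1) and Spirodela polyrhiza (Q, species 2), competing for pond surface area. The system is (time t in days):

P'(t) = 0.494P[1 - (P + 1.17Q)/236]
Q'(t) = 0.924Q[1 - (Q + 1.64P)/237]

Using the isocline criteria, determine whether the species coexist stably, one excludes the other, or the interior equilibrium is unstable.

Compare the nullcline intercepts: K1/α12 = 236/1.17 = 202 < K2 = 237; K2/α21 = 237/1.64 = 145 < K1 = 236.
Since both are reversed, neither can invade when rare; the interior point is a saddle.

unstable coexistence (outcome depends on initial conditions)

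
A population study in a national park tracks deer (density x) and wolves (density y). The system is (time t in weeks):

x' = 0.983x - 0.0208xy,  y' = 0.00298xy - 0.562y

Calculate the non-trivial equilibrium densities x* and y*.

x* ≈ 189, y* ≈ 47.3

Set dy/dt = 0 with y > 0: 0.00298x - 0.562 = 0, so x* = 0.562/0.00298 = 189.
Set dx/dt = 0 with x > 0: 0.983 - 0.0208y = 0, so y* = 0.983/0.0208 = 47.3.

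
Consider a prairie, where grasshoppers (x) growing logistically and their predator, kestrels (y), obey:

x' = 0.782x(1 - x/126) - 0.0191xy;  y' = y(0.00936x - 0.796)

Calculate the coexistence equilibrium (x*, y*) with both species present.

From dy/dt = 0 with y > 0: 0.00936x* = 0.796, so x* = 85.
Substitute into dx/dt = 0: 0.782(1 - 85/126) = 0.0191y*.
The bracket is 0.325, giving y* = 0.254/0.0191 = 13.3.

x* ≈ 85, y* ≈ 13.3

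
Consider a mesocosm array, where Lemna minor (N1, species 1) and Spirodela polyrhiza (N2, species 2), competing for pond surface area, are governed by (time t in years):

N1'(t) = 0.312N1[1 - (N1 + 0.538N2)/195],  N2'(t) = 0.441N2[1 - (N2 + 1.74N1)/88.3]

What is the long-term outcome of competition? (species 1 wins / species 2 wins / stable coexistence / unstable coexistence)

Compare the nullcline intercepts: K1/α12 = 195/0.538 = 362 > K2 = 88.3; K2/α21 = 88.3/1.74 = 50.7 < K1 = 195.
Since the inequalities point opposite ways, species 1 can invade but species 2 cannot.

species 1 excludes species 2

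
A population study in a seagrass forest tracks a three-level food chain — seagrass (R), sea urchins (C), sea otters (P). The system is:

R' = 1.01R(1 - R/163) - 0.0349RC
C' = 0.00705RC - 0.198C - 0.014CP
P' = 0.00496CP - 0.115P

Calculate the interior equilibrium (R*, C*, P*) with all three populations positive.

From dP/dt = 0: 0.00496C* = 0.115, so C* = 23.2.
From dR/dt = 0: 1.01(1 - R*/163) = 0.0349·23.2, giving R* = 163·(1 - 0.801) = 32.4.
From dC/dt = 0: 0.00705·32.4 - 0.198 = 0.014P*, so P* = 0.0305/0.014 = 2.18.

R* ≈ 32.4, C* ≈ 23.2, P* ≈ 2.18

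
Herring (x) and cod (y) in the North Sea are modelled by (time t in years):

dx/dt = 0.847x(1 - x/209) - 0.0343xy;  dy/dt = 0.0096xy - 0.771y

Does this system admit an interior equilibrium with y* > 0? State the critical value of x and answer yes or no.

The predator equation gives dy/dt > 0 only when x > 0.771/0.0096 = 80.3.
Without the predator, x → K = 209. Since 209 > 80.3, the predator can invade and persist.

Threshold x = 80.3; K > 80.3, so yes, the predator persists.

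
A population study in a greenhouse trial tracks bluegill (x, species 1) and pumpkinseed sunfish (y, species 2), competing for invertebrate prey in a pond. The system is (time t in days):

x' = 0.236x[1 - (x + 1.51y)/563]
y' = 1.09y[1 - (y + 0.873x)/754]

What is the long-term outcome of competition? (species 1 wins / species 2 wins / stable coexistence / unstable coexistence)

species 2 excludes species 1

Compare the nullcline intercepts: K1/α12 = 563/1.51 = 373 < K2 = 754; K2/α21 = 754/0.873 = 864 > K1 = 563.
Since the inequalities point opposite ways, species 2 can invade but species 1 cannot.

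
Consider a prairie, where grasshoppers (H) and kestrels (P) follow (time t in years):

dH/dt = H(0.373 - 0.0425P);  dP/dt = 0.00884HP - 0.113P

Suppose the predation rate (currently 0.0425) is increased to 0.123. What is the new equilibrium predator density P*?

P* ≈ 3.03

At the interior fixed point, setting dH/dt = 0 with H > 0 fixes P* = (prey growth rate)/(HP coefficient) — independent of the other coefficients.
With the change, P* = 0.373/0.123 = 3.03; it falls from 8.78.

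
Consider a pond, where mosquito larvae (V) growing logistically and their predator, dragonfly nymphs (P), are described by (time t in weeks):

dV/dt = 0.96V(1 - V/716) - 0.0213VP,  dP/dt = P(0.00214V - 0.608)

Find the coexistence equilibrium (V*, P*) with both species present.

From dP/dt = 0 with P > 0: 0.00214V* = 0.608, so V* = 284.
Substitute into dV/dt = 0: 0.96(1 - 284/716) = 0.0213P*.
The bracket is 0.603, giving P* = 0.579/0.0213 = 27.2.

V* ≈ 284, P* ≈ 27.2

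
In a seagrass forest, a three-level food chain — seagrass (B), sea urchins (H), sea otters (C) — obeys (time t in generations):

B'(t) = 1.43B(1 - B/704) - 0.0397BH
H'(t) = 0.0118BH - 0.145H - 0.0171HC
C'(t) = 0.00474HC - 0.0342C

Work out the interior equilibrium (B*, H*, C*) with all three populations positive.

B* ≈ 563, H* ≈ 7.22, C* ≈ 380

From dC/dt = 0: 0.00474H* = 0.0342, so H* = 7.22.
From dB/dt = 0: 1.43(1 - B*/704) = 0.0397·7.22, giving B* = 704·(1 - 0.2) = 563.
From dH/dt = 0: 0.0118·563 - 0.145 = 0.0171C*, so C* = 6.5/0.0171 = 380.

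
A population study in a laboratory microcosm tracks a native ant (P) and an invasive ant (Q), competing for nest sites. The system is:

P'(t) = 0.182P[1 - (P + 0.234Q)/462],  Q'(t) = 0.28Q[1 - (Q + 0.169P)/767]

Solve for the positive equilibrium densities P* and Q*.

P* ≈ 294, Q* ≈ 717

Setting both brackets to zero gives the nullclines P + 0.234Q = 462 and 0.169P + Q = 767.
Substituting Q = 767 - 0.169P into the first: P(1 - 0.234·0.169) = 462 - 0.234·767.
So P* = 283/0.96 = 294, and then Q* = 767 - 0.169·294 = 717.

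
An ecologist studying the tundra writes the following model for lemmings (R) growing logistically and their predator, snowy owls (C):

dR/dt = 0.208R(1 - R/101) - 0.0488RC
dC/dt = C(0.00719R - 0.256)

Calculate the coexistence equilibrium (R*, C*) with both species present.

R* ≈ 35.6, C* ≈ 2.76

From dC/dt = 0 with C > 0: 0.00719R* = 0.256, so R* = 35.6.
Substitute into dR/dt = 0: 0.208(1 - 35.6/101) = 0.0488C*.
The bracket is 0.647, giving C* = 0.135/0.0488 = 2.76.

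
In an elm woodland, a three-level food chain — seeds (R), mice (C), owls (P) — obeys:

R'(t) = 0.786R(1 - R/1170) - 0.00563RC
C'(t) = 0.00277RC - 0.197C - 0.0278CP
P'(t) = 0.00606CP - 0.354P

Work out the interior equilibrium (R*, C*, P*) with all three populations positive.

From dP/dt = 0: 0.00606C* = 0.354, so C* = 58.4.
From dR/dt = 0: 0.786(1 - R*/1170) = 0.00563·58.4, giving R* = 1170·(1 - 0.418) = 680.
From dC/dt = 0: 0.00277·680 - 0.197 = 0.0278P*, so P* = 1.69/0.0278 = 60.7.

R* ≈ 680, C* ≈ 58.4, P* ≈ 60.7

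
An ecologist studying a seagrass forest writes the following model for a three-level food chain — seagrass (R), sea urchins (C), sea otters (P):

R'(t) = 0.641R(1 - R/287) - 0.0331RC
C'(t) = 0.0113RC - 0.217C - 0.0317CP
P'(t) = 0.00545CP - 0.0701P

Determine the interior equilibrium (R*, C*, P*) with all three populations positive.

R* ≈ 96.4, C* ≈ 12.9, P* ≈ 27.5

From dP/dt = 0: 0.00545C* = 0.0701, so C* = 12.9.
From dR/dt = 0: 0.641(1 - R*/287) = 0.0331·12.9, giving R* = 287·(1 - 0.664) = 96.4.
From dC/dt = 0: 0.0113·96.4 - 0.217 = 0.0317P*, so P* = 0.872/0.0317 = 27.5.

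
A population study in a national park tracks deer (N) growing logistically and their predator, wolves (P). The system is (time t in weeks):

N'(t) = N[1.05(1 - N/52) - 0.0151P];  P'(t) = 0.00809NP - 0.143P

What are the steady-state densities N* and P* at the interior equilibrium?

N* ≈ 17.7, P* ≈ 45.9

From dP/dt = 0 with P > 0: 0.00809N* = 0.143, so N* = 17.7.
Substitute into dN/dt = 0: 1.05(1 - 17.7/52) = 0.0151P*.
The bracket is 0.66, giving P* = 0.693/0.0151 = 45.9.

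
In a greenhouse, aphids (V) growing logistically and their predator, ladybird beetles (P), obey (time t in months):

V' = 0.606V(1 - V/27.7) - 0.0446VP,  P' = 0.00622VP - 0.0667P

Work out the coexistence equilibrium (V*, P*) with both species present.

V* ≈ 10.7, P* ≈ 8.33

From dP/dt = 0 with P > 0: 0.00622V* = 0.0667, so V* = 10.7.
Substitute into dV/dt = 0: 0.606(1 - 10.7/27.7) = 0.0446P*.
The bracket is 0.613, giving P* = 0.371/0.0446 = 8.33.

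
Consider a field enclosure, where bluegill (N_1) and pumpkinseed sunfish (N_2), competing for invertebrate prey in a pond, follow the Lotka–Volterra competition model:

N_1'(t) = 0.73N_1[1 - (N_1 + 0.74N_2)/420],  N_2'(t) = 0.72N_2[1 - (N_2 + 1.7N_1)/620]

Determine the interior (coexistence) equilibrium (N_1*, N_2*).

N_1* ≈ 150, N_2* ≈ 364

Setting both brackets to zero gives the nullclines N_1 + 0.74N_2 = 420 and 1.7N_1 + N_2 = 620.
Substituting N_2 = 620 - 1.7N_1 into the first: N_1(1 - 0.74·1.7) = 420 - 0.74·620.
So N_1* = -38.8/-0.258 = 150, and then N_2* = 620 - 1.7·150 = 364.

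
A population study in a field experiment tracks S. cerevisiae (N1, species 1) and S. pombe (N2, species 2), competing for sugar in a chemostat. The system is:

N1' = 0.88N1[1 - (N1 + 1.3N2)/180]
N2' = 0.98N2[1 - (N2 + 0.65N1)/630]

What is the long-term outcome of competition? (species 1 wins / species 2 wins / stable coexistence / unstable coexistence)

Compare the nullcline intercepts: K1/α12 = 180/1.3 = 138 < K2 = 630; K2/α21 = 630/0.65 = 969 > K1 = 180.
Since the inequalities point opposite ways, species 2 can invade but species 1 cannot.

species 2 excludes species 1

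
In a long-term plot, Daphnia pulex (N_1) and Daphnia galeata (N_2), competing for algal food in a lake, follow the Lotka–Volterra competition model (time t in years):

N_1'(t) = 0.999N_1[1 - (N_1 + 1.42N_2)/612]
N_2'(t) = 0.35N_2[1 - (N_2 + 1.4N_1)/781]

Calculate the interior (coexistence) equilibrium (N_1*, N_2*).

N_1* ≈ 503, N_2* ≈ 76.7

Setting both brackets to zero gives the nullclines N_1 + 1.42N_2 = 612 and 1.4N_1 + N_2 = 781.
Substituting N_2 = 781 - 1.4N_1 into the first: N_1(1 - 1.42·1.4) = 612 - 1.42·781.
So N_1* = -497/-0.988 = 503, and then N_2* = 781 - 1.4·503 = 76.7.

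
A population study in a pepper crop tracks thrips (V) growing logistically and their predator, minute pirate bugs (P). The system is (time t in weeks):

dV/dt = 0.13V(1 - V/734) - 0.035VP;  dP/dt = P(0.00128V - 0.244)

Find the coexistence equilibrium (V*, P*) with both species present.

From dP/dt = 0 with P > 0: 0.00128V* = 0.244, so V* = 191.
Substitute into dV/dt = 0: 0.13(1 - 191/734) = 0.035P*.
The bracket is 0.74, giving P* = 0.0962/0.035 = 2.75.

V* ≈ 191, P* ≈ 2.75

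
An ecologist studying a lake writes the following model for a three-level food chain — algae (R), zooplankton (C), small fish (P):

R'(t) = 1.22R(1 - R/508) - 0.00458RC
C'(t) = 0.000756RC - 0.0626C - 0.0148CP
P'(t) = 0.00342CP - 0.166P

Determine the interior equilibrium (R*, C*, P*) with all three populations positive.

R* ≈ 415, C* ≈ 48.5, P* ≈ 17

From dP/dt = 0: 0.00342C* = 0.166, so C* = 48.5.
From dR/dt = 0: 1.22(1 - R*/508) = 0.00458·48.5, giving R* = 508·(1 - 0.182) = 415.
From dC/dt = 0: 0.000756·415 - 0.0626 = 0.0148P*, so P* = 0.251/0.0148 = 17.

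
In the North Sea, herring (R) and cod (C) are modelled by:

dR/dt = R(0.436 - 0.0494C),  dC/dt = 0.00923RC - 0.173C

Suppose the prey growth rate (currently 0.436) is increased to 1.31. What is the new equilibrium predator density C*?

At the interior fixed point, setting dR/dt = 0 with R > 0 fixes C* = (prey growth rate)/(RC coefficient) — independent of the other coefficients.
With the change, C* = 1.31/0.0494 = 26.5; it rises from 8.83.

C* ≈ 26.5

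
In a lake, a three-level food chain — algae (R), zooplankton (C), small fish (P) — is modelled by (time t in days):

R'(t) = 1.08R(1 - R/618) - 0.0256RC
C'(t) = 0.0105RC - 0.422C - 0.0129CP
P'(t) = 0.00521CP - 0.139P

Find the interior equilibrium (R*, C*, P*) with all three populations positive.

From dP/dt = 0: 0.00521C* = 0.139, so C* = 26.7.
From dR/dt = 0: 1.08(1 - R*/618) = 0.0256·26.7, giving R* = 618·(1 - 0.632) = 227.
From dC/dt = 0: 0.0105·227 - 0.422 = 0.0129P*, so P* = 1.96/0.0129 = 152.

R* ≈ 227, C* ≈ 26.7, P* ≈ 152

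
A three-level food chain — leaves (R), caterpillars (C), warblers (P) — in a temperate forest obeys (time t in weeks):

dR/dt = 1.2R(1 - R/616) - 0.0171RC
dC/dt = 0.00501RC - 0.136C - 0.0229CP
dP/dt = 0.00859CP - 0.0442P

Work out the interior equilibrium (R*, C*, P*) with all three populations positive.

R* ≈ 571, C* ≈ 5.15, P* ≈ 119

From dP/dt = 0: 0.00859C* = 0.0442, so C* = 5.15.
From dR/dt = 0: 1.2(1 - R*/616) = 0.0171·5.15, giving R* = 616·(1 - 0.0733) = 571.
From dC/dt = 0: 0.00501·571 - 0.136 = 0.0229P*, so P* = 2.72/0.0229 = 119.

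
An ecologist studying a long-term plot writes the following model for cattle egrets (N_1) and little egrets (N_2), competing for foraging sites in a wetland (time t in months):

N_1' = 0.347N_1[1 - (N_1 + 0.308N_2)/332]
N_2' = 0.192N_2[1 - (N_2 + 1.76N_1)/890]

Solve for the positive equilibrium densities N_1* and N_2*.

Setting both brackets to zero gives the nullclines N_1 + 0.308N_2 = 332 and 1.76N_1 + N_2 = 890.
Substituting N_2 = 890 - 1.76N_1 into the first: N_1(1 - 0.308·1.76) = 332 - 0.308·890.
So N_1* = 57.9/0.458 = 126, and then N_2* = 890 - 1.76·126 = 668.

N_1* ≈ 126, N_2* ≈ 668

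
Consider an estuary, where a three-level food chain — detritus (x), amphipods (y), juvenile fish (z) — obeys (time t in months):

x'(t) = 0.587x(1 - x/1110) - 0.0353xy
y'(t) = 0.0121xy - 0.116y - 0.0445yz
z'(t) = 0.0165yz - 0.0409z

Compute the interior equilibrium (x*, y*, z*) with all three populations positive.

From dz/dt = 0: 0.0165y* = 0.0409, so y* = 2.48.
From dx/dt = 0: 0.587(1 - x*/1110) = 0.0353·2.48, giving x* = 1110·(1 - 0.149) = 945.
From dy/dt = 0: 0.0121·945 - 0.116 = 0.0445z*, so z* = 11.3/0.0445 = 254.

x* ≈ 945, y* ≈ 2.48, z* ≈ 254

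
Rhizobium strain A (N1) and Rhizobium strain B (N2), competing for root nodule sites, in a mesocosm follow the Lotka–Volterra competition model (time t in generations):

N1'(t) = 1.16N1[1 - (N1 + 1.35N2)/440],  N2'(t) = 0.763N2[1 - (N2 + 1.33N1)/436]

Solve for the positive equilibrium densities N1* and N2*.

Setting both brackets to zero gives the nullclines N1 + 1.35N2 = 440 and 1.33N1 + N2 = 436.
Substituting N2 = 436 - 1.33N1 into the first: N1(1 - 1.35·1.33) = 440 - 1.35·436.
So N1* = -149/-0.796 = 187, and then N2* = 436 - 1.33·187 = 188.

N1* ≈ 187, N2* ≈ 188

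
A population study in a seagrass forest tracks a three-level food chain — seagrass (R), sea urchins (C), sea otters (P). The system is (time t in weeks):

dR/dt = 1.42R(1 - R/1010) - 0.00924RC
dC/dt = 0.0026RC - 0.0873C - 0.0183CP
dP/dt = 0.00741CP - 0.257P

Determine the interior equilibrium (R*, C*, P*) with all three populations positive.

From dP/dt = 0: 0.00741C* = 0.257, so C* = 34.7.
From dR/dt = 0: 1.42(1 - R*/1010) = 0.00924·34.7, giving R* = 1010·(1 - 0.226) = 782.
From dC/dt = 0: 0.0026·782 - 0.0873 = 0.0183P*, so P* = 1.95/0.0183 = 106.

R* ≈ 782, C* ≈ 34.7, P* ≈ 106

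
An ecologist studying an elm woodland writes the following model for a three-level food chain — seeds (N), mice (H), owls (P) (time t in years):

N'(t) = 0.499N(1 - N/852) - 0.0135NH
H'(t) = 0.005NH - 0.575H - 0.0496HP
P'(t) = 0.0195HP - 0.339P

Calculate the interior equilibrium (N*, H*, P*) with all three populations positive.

From dP/dt = 0: 0.0195H* = 0.339, so H* = 17.4.
From dN/dt = 0: 0.499(1 - N*/852) = 0.0135·17.4, giving N* = 852·(1 - 0.47) = 451.
From dH/dt = 0: 0.005·451 - 0.575 = 0.0496P*, so P* = 1.68/0.0496 = 33.9.

N* ≈ 451, H* ≈ 17.4, P* ≈ 33.9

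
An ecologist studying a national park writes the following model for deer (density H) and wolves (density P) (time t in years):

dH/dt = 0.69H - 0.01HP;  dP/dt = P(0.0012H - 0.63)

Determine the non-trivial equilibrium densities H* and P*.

Set dP/dt = 0 with P > 0: 0.0012H - 0.63 = 0, so H* = 0.63/0.0012 = 525.
Set dH/dt = 0 with H > 0: 0.69 - 0.01P = 0, so P* = 0.69/0.01 = 69.

H* ≈ 525, P* ≈ 69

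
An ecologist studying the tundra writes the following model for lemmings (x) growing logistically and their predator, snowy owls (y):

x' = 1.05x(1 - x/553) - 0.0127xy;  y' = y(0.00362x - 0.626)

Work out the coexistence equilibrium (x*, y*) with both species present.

x* ≈ 173, y* ≈ 56.8

From dy/dt = 0 with y > 0: 0.00362x* = 0.626, so x* = 173.
Substitute into dx/dt = 0: 1.05(1 - 173/553) = 0.0127y*.
The bracket is 0.687, giving y* = 0.722/0.0127 = 56.8.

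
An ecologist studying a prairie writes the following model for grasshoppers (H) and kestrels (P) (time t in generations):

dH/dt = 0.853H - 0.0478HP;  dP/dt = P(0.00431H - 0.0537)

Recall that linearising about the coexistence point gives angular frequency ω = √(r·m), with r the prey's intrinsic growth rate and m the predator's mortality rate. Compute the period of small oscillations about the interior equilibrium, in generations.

T ≈ 29.4 generations

Here r = 0.853 and m = 0.0537, so r·m = 0.0458.
ω = √0.0458 = 0.214 per generation, hence T = 2π/ω ≈ 29.4 generations.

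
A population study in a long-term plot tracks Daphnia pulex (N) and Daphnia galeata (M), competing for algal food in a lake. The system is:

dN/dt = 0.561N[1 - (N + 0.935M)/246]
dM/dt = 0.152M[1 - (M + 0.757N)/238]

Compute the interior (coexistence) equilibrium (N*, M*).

N* ≈ 80.3, M* ≈ 177

Setting both brackets to zero gives the nullclines N + 0.935M = 246 and 0.757N + M = 238.
Substituting M = 238 - 0.757N into the first: N(1 - 0.935·0.757) = 246 - 0.935·238.
So N* = 23.5/0.292 = 80.3, and then M* = 238 - 0.757·80.3 = 177.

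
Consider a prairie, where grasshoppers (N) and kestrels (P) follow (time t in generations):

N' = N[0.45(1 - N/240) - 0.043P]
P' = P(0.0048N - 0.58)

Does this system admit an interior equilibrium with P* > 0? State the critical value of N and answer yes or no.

Threshold N = 121; K > 121, so yes, the predator persists.

The predator equation gives dP/dt > 0 only when N > 0.58/0.0048 = 121.
Without the predator, N → K = 240. Since 240 > 121, the predator can invade and persist.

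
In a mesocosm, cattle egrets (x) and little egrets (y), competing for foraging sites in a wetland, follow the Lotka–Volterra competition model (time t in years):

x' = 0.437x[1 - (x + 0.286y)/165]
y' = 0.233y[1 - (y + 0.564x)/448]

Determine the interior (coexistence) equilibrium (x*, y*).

x* ≈ 44, y* ≈ 423

Setting both brackets to zero gives the nullclines x + 0.286y = 165 and 0.564x + y = 448.
Substituting y = 448 - 0.564x into the first: x(1 - 0.286·0.564) = 165 - 0.286·448.
So x* = 36.9/0.839 = 44, and then y* = 448 - 0.564·44 = 423.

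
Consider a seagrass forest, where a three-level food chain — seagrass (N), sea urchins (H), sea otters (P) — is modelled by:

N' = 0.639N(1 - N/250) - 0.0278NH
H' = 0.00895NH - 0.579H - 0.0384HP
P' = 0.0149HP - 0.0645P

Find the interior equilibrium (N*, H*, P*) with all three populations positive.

From dP/dt = 0: 0.0149H* = 0.0645, so H* = 4.33.
From dN/dt = 0: 0.639(1 - N*/250) = 0.0278·4.33, giving N* = 250·(1 - 0.188) = 203.
From dH/dt = 0: 0.00895·203 - 0.579 = 0.0384P*, so P* = 1.24/0.0384 = 32.2.

N* ≈ 203, H* ≈ 4.33, P* ≈ 32.2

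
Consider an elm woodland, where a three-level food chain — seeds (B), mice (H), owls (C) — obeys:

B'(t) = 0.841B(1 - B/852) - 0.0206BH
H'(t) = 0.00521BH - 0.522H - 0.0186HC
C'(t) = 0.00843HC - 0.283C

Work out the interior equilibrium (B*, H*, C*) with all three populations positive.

B* ≈ 151, H* ≈ 33.6, C* ≈ 14.3

From dC/dt = 0: 0.00843H* = 0.283, so H* = 33.6.
From dB/dt = 0: 0.841(1 - B*/852) = 0.0206·33.6, giving B* = 852·(1 - 0.822) = 151.
From dH/dt = 0: 0.00521·151 - 0.522 = 0.0186C*, so C* = 0.267/0.0186 = 14.3.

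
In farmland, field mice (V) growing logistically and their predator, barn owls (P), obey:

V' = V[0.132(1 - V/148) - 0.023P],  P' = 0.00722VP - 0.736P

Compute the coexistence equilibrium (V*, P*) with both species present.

From dP/dt = 0 with P > 0: 0.00722V* = 0.736, so V* = 102.
Substitute into dV/dt = 0: 0.132(1 - 102/148) = 0.023P*.
The bracket is 0.311, giving P* = 0.0411/0.023 = 1.79.

V* ≈ 102, P* ≈ 1.79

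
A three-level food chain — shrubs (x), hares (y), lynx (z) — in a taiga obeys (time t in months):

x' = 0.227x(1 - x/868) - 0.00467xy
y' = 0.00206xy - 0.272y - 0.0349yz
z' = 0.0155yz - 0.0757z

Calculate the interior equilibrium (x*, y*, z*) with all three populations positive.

From dz/dt = 0: 0.0155y* = 0.0757, so y* = 4.88.
From dx/dt = 0: 0.227(1 - x*/868) = 0.00467·4.88, giving x* = 868·(1 - 0.1) = 781.
From dy/dt = 0: 0.00206·781 - 0.272 = 0.0349z*, so z* = 1.34/0.0349 = 38.3.

x* ≈ 781, y* ≈ 4.88, z* ≈ 38.3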